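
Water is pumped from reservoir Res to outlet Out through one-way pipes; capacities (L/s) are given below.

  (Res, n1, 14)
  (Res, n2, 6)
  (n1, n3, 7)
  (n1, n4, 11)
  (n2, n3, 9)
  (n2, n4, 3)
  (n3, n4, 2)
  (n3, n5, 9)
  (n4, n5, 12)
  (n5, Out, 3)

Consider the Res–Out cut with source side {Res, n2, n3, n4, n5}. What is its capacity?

17

Edges leaving {Res, n2, n3, n4, n5}: Res→n1 (14), n5→Out (3).
Cut capacity = 14 + 3 = 17.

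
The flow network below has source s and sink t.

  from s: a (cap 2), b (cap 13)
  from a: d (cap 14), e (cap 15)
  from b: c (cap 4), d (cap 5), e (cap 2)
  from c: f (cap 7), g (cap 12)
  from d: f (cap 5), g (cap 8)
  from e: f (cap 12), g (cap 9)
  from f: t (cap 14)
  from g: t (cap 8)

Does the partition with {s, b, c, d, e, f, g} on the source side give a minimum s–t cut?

Given cut capacity: 2 + 14 + 8 = 24.
Augment s→a→d→f→t: bottleneck 2, flow now 2.
Augment s→b→c→f→t: bottleneck 4, flow now 6.
Augment s→b→d→f→t: bottleneck 3, flow now 9.
Augment s→b→d→g→t: bottleneck 2, flow now 11.
Augment s→b→e→f→t: bottleneck 2, flow now 13.
No augmenting path remains; maximum flow = 13.
In the residual graph, reachable from s: {s, b}.
Min-cut edges: s→a (2), b→c (4), b→d (5), b→e (2); capacity 2 + 4 + 5 + 2 = 13.
Cut capacity 24 exceeds the max flow 13, so it is not minimum.

No — its capacity is 24, but the minimum cut has capacity 13.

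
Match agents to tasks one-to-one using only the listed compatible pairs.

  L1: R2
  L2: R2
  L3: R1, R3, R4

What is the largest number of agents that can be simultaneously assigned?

2

Unit-capacity flow: source→left, listed edges, right→sink; max matching = max flow.
Augmenting path L1→R2 (+1); matched 1.
Augmenting path L3→R1 (+1); matched 2.
No augmenting path remains; maximum matching = 2.
König certificate: {L3, R2} is a vertex cover of size 2 (every listed pair touches it), so no matching can be larger.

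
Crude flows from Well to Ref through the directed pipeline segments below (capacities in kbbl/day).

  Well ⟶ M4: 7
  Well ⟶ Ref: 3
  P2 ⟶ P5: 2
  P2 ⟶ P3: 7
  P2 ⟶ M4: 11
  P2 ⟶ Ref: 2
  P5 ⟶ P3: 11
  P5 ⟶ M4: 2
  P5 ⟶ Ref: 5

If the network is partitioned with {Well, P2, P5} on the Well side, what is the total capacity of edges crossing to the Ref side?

48

Edges leaving {Well, P2, P5}: Well→M4 (7), Well→Ref (3), P2→P3 (7), P2→M4 (11), P2→Ref (2), P5→P3 (11), P5→M4 (2), P5→Ref (5).
Cut capacity = 7 + 3 + 7 + 11 + 2 + 11 + 2 + 5 = 48.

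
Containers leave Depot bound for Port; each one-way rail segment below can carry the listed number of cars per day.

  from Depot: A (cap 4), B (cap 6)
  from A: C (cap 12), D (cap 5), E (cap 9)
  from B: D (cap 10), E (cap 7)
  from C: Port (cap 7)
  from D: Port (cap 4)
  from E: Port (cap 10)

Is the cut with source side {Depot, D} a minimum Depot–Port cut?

No — its capacity is 14, but the minimum cut has capacity 10.

Given cut capacity: 4 + 6 + 4 = 14.
Augment Depot→A→C→Port: bottleneck 4, flow now 4.
Augment Depot→B→D→Port: bottleneck 4, flow now 8.
Augment Depot→B→E→Port: bottleneck 2, flow now 10.
No augmenting path remains; maximum flow = 10.
In the residual graph, reachable from Depot: {Depot}.
Min-cut edges: Depot→A (4), Depot→B (6); capacity 4 + 6 = 10.
Cut capacity 14 exceeds the max flow 10, so it is not minimum.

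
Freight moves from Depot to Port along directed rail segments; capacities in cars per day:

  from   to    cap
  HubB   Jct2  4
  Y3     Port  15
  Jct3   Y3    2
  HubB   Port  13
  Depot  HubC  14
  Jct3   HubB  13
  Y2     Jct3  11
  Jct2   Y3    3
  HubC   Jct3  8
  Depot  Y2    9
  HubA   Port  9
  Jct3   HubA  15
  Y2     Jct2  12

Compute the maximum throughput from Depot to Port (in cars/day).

Augment Depot→HubC→Jct3→Y3→Port: bottleneck 2, flow now 2.
Augment Depot→HubC→Jct3→HubA→Port: bottleneck 6, flow now 8.
Augment Depot→Y2→Jct3→HubA→Port: bottleneck 3, flow now 11.
Augment Depot→Y2→Jct3→HubB→Port: bottleneck 6, flow now 17.
No augmenting path remains; maximum flow = 17.
In the residual graph, reachable from Depot: {Depot, HubC}.
Min-cut edges: Depot→Y2 (9), HubC→Jct3 (8); capacity 9 + 8 = 17.
This cut is saturated, so no flow can exceed 17.

17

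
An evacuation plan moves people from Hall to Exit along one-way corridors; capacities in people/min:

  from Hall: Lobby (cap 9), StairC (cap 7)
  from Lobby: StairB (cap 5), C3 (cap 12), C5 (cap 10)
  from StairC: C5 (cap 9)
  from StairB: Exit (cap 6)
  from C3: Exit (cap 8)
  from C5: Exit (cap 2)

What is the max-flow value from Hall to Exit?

11

Augment Hall→Lobby→StairB→Exit: bottleneck 5, flow now 5.
Augment Hall→Lobby→C3→Exit: bottleneck 4, flow now 9.
Augment Hall→StairC→C5→Exit: bottleneck 2, flow now 11.
No augmenting path remains; maximum flow = 11.
In the residual graph, reachable from Hall: {Hall, StairC, C5}.
Min-cut edges: Hall→Lobby (9), C5→Exit (2); capacity 9 + 2 = 11.
This cut is saturated, so no flow can exceed 11.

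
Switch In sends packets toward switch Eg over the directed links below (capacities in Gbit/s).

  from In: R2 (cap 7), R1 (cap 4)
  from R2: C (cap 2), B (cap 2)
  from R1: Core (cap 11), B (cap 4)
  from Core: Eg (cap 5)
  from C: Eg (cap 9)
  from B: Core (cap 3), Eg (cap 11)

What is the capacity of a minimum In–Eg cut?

8

Augment In→R2→C→Eg: bottleneck 2, flow now 2.
Augment In→R2→B→Eg: bottleneck 2, flow now 4.
Augment In→R1→Core→Eg: bottleneck 4, flow now 8.
No augmenting path remains; maximum flow = 8.
By max-flow min-cut, the minimum cut capacity equals the max flow.
In the residual graph, reachable from In: {In, R2}.
Min-cut edges: In→R1 (4), R2→C (2), R2→B (2); capacity 4 + 2 + 2 = 8.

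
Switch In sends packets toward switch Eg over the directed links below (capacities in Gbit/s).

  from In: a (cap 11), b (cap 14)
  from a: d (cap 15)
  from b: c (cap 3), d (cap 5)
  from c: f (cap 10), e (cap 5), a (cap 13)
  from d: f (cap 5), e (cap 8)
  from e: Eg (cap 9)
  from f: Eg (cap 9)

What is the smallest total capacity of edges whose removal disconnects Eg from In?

16

Augment In→a→d→e→Eg: bottleneck 8, flow now 8.
Augment In→a→d→f→Eg: bottleneck 3, flow now 11.
Augment In→b→c→e→Eg: bottleneck 1, flow now 12.
Augment In→b→c→f→Eg: bottleneck 2, flow now 14.
Augment In→b→d→f→Eg: bottleneck 2, flow now 16.
No augmenting path remains; maximum flow = 16.
By max-flow min-cut, the minimum cut capacity equals the max flow.
In the residual graph, reachable from In: {In, a, b, d}.
Min-cut edges: b→c (3), d→e (8), d→f (5); capacity 3 + 8 + 5 = 16.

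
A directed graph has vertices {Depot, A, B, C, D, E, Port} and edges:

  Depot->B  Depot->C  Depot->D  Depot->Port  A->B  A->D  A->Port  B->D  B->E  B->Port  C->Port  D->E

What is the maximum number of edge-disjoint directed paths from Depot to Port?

Assign every edge capacity 1; by Menger, the answer equals the max flow.
Path Depot→Port (+1); total 1.
Path Depot→B→Port (+1); total 2.
Path Depot→C→Port (+1); total 3.
No residual Depot→Port path; max flow = 3.
Certifying cut of size 3: {Depot→B, Depot→C, Depot→Port}.

3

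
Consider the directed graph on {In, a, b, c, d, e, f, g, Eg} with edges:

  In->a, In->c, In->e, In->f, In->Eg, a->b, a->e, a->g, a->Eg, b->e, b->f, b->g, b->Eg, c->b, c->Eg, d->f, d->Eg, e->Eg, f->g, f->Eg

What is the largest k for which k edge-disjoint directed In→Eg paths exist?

5

Assign every edge capacity 1; by Menger, the answer equals the max flow.
Path In→Eg (+1); total 1.
Path In→a→Eg (+1); total 2.
Path In→c→Eg (+1); total 3.
Path In→e→Eg (+1); total 4.
Path In→f→Eg (+1); total 5.
No residual In→Eg path; max flow = 5.
Certifying cut of size 5: {In→Eg, In→a, In→c, In→e, In→f}.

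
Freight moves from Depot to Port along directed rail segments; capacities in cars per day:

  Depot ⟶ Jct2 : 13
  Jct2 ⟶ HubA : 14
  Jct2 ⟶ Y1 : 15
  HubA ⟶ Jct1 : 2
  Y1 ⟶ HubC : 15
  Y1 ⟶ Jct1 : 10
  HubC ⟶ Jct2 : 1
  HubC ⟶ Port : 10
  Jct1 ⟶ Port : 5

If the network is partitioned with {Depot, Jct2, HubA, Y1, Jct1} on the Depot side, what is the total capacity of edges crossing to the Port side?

Edges leaving {Depot, Jct2, HubA, Y1, Jct1}: Y1→HubC (15), Jct1→Port (5).
Cut capacity = 15 + 5 = 20.

20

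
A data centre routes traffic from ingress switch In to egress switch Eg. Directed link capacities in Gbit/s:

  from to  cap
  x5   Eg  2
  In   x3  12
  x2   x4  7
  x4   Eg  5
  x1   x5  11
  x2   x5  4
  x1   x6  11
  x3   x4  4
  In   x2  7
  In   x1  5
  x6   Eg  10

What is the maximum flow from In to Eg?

Augment In→x1→x5→Eg: bottleneck 2, flow now 2.
Augment In→x1→x6→Eg: bottleneck 3, flow now 5.
Augment In→x2→x4→Eg: bottleneck 5, flow now 10.
Augment In→x2→x5→x1→x6→Eg: bottleneck 2, flow now 12. (uses reverse residual edge)
No augmenting path remains; maximum flow = 12.
In the residual graph, reachable from In: {In, x2, x3, x4, x5}.
Min-cut edges: In→x1 (5), x4→Eg (5), x5→Eg (2); capacity 5 + 5 + 2 = 12.
This cut is saturated, so no flow can exceed 12.

12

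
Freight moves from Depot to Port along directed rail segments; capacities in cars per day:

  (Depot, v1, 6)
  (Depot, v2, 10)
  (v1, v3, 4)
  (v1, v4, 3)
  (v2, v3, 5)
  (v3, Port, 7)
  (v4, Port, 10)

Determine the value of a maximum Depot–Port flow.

Augment Depot→v1→v3→Port: bottleneck 4, flow now 4.
Augment Depot→v1→v4→Port: bottleneck 2, flow now 6.
Augment Depot→v2→v3→Port: bottleneck 3, flow now 9.
Augment Depot→v2→v3→v1→v4→Port: bottleneck 1, flow now 10. (uses reverse residual edge)
No augmenting path remains; maximum flow = 10.
In the residual graph, reachable from Depot: {Depot, v1, v2, v3}.
Min-cut edges: v1→v4 (3), v3→Port (7); capacity 3 + 7 = 10.
This cut is saturated, so no flow can exceed 10.

10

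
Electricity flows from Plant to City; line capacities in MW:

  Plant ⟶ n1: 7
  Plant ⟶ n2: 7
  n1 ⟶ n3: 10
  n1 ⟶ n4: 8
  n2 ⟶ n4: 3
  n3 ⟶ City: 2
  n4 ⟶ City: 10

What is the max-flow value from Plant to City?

Augment Plant→n1→n3→City: bottleneck 2, flow now 2.
Augment Plant→n1→n4→City: bottleneck 5, flow now 7.
Augment Plant→n2→n4→City: bottleneck 3, flow now 10.
No augmenting path remains; maximum flow = 10.
In the residual graph, reachable from Plant: {Plant, n2}.
Min-cut edges: Plant→n1 (7), n2→n4 (3); capacity 7 + 3 = 10.
This cut is saturated, so no flow can exceed 10.

10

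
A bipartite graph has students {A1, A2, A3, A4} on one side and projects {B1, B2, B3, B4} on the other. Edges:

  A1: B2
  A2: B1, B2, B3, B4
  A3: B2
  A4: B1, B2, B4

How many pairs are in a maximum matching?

Unit-capacity flow: source→left, listed edges, right→sink; max matching = max flow.
Augmenting path A1→B2 (+1); matched 1.
Augmenting path A2→B1 (+1); matched 2.
Augmenting path A4→B4 (+1); matched 3.
No augmenting path remains; maximum matching = 3.
König certificate: {A2, A4, B2} is a vertex cover of size 3 (every listed pair touches it), so no matching can be larger.

3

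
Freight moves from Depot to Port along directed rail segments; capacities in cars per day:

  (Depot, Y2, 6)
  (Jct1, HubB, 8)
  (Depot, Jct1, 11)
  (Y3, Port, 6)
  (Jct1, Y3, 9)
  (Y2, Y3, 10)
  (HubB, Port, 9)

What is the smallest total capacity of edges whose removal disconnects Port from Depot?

Augment Depot→Jct1→HubB→Port: bottleneck 8, flow now 8.
Augment Depot→Jct1→Y3→Port: bottleneck 3, flow now 11.
Augment Depot→Y2→Y3→Port: bottleneck 3, flow now 14.
No augmenting path remains; maximum flow = 14.
By max-flow min-cut, the minimum cut capacity equals the max flow.
In the residual graph, reachable from Depot: {Depot, Jct1, Y2, Y3}.
Min-cut edges: Jct1→HubB (8), Y3→Port (6); capacity 8 + 6 = 14.

14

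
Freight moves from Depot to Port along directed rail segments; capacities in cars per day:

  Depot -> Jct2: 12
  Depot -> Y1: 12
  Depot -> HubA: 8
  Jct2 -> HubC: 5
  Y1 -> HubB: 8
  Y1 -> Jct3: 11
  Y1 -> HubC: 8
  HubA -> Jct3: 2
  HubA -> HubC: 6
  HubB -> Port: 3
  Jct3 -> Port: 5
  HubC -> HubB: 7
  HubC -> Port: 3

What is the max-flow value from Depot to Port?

Augment Depot→Jct2→HubC→Port: bottleneck 3, flow now 3.
Augment Depot→Y1→HubB→Port: bottleneck 3, flow now 6.
Augment Depot→Y1→Jct3→Port: bottleneck 5, flow now 11.
No augmenting path remains; maximum flow = 11.
In the residual graph, reachable from Depot: {Depot, Jct2, Y1, HubA, HubB, Jct3, HubC}.
Min-cut edges: HubB→Port (3), Jct3→Port (5), HubC→Port (3); capacity 3 + 5 + 3 = 11.
This cut is saturated, so no flow can exceed 11.

11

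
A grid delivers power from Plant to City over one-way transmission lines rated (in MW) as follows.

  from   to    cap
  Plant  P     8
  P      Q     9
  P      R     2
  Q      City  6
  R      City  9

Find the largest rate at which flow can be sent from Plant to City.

Augment Plant→P→Q→City: bottleneck 6, flow now 6.
Augment Plant→P→R→City: bottleneck 2, flow now 8.
No augmenting path remains; maximum flow = 8.
In the residual graph, reachable from Plant: {Plant}.
Min-cut edges: Plant→P (8); capacity 8 = 8.
This cut is saturated, so no flow can exceed 8.

8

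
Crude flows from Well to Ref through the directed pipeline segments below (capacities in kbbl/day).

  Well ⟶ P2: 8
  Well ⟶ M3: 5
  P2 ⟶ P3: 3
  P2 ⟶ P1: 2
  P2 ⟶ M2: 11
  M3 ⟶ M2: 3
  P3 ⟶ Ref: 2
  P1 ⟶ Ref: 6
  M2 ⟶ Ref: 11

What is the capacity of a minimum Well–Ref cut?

Augment Well→P2→P3→Ref: bottleneck 2, flow now 2.
Augment Well→P2→P1→Ref: bottleneck 2, flow now 4.
Augment Well→P2→M2→Ref: bottleneck 4, flow now 8.
Augment Well→M3→M2→Ref: bottleneck 3, flow now 11.
No augmenting path remains; maximum flow = 11.
By max-flow min-cut, the minimum cut capacity equals the max flow.
In the residual graph, reachable from Well: {Well, M3}.
Min-cut edges: Well→P2 (8), M3→M2 (3); capacity 8 + 3 = 11.

11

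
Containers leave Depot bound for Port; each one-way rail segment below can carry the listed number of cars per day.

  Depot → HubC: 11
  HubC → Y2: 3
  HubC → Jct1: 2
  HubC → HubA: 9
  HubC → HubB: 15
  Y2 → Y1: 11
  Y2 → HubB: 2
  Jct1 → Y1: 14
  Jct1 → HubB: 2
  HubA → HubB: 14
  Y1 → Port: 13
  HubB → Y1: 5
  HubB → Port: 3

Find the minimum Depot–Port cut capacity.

11

Augment Depot→HubC→HubB→Port: bottleneck 3, flow now 3.
Augment Depot→HubC→Y2→Y1→Port: bottleneck 3, flow now 6.
Augment Depot→HubC→Jct1→Y1→Port: bottleneck 2, flow now 8.
Augment Depot→HubC→HubB→Y1→Port: bottleneck 3, flow now 11.
No augmenting path remains; maximum flow = 11.
By max-flow min-cut, the minimum cut capacity equals the max flow.
In the residual graph, reachable from Depot: {Depot}.
Min-cut edges: Depot→HubC (11); capacity 11 = 11.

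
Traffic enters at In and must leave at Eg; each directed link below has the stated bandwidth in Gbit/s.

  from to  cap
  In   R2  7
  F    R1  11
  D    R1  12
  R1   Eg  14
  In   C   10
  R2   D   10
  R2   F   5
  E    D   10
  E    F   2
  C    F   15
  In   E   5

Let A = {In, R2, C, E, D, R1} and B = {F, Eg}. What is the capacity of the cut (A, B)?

36

Edges leaving {In, R2, C, E, D, R1}: R2→F (5), C→F (15), E→F (2), R1→Eg (14).
Cut capacity = 5 + 15 + 2 + 14 = 36.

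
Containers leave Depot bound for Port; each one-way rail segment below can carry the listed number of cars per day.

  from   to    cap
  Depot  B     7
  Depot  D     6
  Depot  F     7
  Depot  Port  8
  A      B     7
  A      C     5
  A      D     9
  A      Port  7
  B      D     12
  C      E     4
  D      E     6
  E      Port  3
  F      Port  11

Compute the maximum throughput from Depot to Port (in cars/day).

Augment Depot→Port: bottleneck 8, flow now 8.
Augment Depot→F→Port: bottleneck 7, flow now 15.
Augment Depot→D→E→Port: bottleneck 3, flow now 18.
No augmenting path remains; maximum flow = 18.
In the residual graph, reachable from Depot: {Depot, B, D, E}.
Min-cut edges: Depot→F (7), Depot→Port (8), E→Port (3); capacity 7 + 8 + 3 = 18.
This cut is saturated, so no flow can exceed 18.

18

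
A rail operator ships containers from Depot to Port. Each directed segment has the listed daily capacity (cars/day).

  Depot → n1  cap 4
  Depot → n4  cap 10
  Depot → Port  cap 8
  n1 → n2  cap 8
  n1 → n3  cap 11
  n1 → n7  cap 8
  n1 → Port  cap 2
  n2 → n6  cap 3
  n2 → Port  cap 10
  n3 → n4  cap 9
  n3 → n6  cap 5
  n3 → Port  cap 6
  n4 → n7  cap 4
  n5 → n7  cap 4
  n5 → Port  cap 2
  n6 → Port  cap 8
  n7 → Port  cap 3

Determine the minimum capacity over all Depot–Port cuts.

15

Augment Depot→Port: bottleneck 8, flow now 8.
Augment Depot→n1→Port: bottleneck 2, flow now 10.
Augment Depot→n1→n2→Port: bottleneck 2, flow now 12.
Augment Depot→n4→n7→Port: bottleneck 3, flow now 15.
No augmenting path remains; maximum flow = 15.
By max-flow min-cut, the minimum cut capacity equals the max flow.
In the residual graph, reachable from Depot: {Depot, n4, n7}.
Min-cut edges: Depot→n1 (4), Depot→Port (8), n7→Port (3); capacity 4 + 8 + 3 = 15.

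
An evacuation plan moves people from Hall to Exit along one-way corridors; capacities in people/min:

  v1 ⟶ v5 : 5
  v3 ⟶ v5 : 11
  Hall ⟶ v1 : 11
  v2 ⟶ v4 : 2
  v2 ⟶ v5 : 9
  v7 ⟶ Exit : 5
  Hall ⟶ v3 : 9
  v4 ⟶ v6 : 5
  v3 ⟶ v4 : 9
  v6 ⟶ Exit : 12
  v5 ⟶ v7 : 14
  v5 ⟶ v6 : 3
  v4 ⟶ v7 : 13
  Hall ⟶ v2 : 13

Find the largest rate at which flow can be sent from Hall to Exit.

Augment Hall→v1→v5→v6→Exit: bottleneck 3, flow now 3.
Augment Hall→v1→v5→v7→Exit: bottleneck 2, flow now 5.
Augment Hall→v2→v4→v6→Exit: bottleneck 2, flow now 7.
Augment Hall→v2→v5→v7→Exit: bottleneck 3, flow now 10.
Augment Hall→v3→v4→v6→Exit: bottleneck 3, flow now 13.
No augmenting path remains; maximum flow = 13.
In the residual graph, reachable from Hall: {Hall, v1, v2, v3, v4, v5, v7}.
Min-cut edges: v4→v6 (5), v5→v6 (3), v7→Exit (5); capacity 5 + 3 + 5 = 13.
This cut is saturated, so no flow can exceed 13.

13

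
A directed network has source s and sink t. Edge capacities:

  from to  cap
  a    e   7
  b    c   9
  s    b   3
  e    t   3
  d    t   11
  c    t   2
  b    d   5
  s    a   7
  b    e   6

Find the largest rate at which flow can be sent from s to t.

6

Augment s→a→e→t: bottleneck 3, flow now 3.
Augment s→b→c→t: bottleneck 2, flow now 5.
Augment s→b→d→t: bottleneck 1, flow now 6.
No augmenting path remains; maximum flow = 6.
In the residual graph, reachable from s: {s, a, e}.
Min-cut edges: s→b (3), e→t (3); capacity 3 + 3 = 6.
This cut is saturated, so no flow can exceed 6.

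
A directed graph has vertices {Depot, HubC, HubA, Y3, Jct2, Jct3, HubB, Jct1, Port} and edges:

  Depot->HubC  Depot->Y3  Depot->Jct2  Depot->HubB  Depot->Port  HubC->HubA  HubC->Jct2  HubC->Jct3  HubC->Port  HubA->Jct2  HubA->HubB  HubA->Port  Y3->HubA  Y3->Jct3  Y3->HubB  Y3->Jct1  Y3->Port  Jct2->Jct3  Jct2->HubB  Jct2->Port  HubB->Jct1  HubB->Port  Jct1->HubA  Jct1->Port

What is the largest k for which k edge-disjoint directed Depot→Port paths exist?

5

Assign every edge capacity 1; by Menger, the answer equals the max flow.
Path Depot→Port (+1); total 1.
Path Depot→HubC→Port (+1); total 2.
Path Depot→Y3→Port (+1); total 3.
Path Depot→Jct2→Port (+1); total 4.
Path Depot→HubB→Port (+1); total 5.
No residual Depot→Port path; max flow = 5.
Certifying cut of size 5: {Depot→HubB, Depot→HubC, Depot→Jct2, Depot→Port, Depot→Y3}.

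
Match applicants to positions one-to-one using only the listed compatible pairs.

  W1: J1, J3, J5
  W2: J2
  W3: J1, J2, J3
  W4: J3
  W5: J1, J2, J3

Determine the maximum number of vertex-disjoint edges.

Unit-capacity flow: source→left, listed edges, right→sink; max matching = max flow.
Augmenting path W1→J1 (+1); matched 1.
Augmenting path W2→J2 (+1); matched 2.
Augmenting path W3→J3 (+1); matched 3.
Augmenting path W5→J1→W1→J5 (+1); matched 4.
No augmenting path remains; maximum matching = 4.
König certificate: {W1, J1, J2, J3} is a vertex cover of size 4 (every listed pair touches it), so no matching can be larger.

4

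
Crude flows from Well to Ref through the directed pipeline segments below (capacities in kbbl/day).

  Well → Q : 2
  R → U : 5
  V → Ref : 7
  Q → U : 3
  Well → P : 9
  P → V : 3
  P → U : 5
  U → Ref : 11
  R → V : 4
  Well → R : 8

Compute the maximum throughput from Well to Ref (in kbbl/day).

Augment Well→P→U→Ref: bottleneck 5, flow now 5.
Augment Well→P→V→Ref: bottleneck 3, flow now 8.
Augment Well→Q→U→Ref: bottleneck 2, flow now 10.
Augment Well→R→U→Ref: bottleneck 4, flow now 14.
Augment Well→R→V→Ref: bottleneck 4, flow now 18.
No augmenting path remains; maximum flow = 18.
In the residual graph, reachable from Well: {Well, P}.
Min-cut edges: Well→Q (2), Well→R (8), P→U (5), P→V (3); capacity 2 + 8 + 5 + 3 = 18.
This cut is saturated, so no flow can exceed 18.

18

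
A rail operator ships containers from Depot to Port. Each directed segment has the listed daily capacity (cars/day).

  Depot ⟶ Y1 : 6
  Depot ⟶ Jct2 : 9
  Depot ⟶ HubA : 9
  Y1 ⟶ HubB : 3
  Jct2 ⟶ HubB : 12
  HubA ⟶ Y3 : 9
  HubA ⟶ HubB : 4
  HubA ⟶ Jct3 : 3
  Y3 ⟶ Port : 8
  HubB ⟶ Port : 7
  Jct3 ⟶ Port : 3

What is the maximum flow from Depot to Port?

16

Augment Depot→Y1→HubB→Port: bottleneck 3, flow now 3.
Augment Depot→Jct2→HubB→Port: bottleneck 4, flow now 7.
Augment Depot→HubA→Y3→Port: bottleneck 8, flow now 15.
Augment Depot→HubA→Jct3→Port: bottleneck 1, flow now 16.
No augmenting path remains; maximum flow = 16.
In the residual graph, reachable from Depot: {Depot, Y1, Jct2, HubB}.
Min-cut edges: Depot→HubA (9), HubB→Port (7); capacity 9 + 7 = 16.
This cut is saturated, so no flow can exceed 16.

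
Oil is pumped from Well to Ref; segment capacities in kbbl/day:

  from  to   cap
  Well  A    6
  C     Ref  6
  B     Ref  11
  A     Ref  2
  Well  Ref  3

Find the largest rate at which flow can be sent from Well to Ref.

Augment Well→Ref: bottleneck 3, flow now 3.
Augment Well→A→Ref: bottleneck 2, flow now 5.
No augmenting path remains; maximum flow = 5.
In the residual graph, reachable from Well: {Well, A}.
Min-cut edges: Well→Ref (3), A→Ref (2); capacity 3 + 2 = 5.
This cut is saturated, so no flow can exceed 5.

5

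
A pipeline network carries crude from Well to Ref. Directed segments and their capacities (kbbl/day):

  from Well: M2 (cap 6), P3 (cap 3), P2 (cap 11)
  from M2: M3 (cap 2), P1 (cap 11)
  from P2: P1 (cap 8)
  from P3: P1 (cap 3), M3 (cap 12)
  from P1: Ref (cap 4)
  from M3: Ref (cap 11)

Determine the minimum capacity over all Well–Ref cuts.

Augment Well→M2→P1→Ref: bottleneck 4, flow now 4.
Augment Well→M2→M3→Ref: bottleneck 2, flow now 6.
Augment Well→P3→M3→Ref: bottleneck 3, flow now 9.
No augmenting path remains; maximum flow = 9.
By max-flow min-cut, the minimum cut capacity equals the max flow.
In the residual graph, reachable from Well: {Well, M2, P2, P1}.
Min-cut edges: Well→P3 (3), M2→M3 (2), P1→Ref (4); capacity 3 + 2 + 4 = 9.

9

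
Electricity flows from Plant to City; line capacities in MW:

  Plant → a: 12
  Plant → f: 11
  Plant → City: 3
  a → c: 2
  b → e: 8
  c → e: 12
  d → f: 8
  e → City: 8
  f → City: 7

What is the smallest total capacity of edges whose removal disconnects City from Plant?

12

Augment Plant→City: bottleneck 3, flow now 3.
Augment Plant→f→City: bottleneck 7, flow now 10.
Augment Plant→a→c→e→City: bottleneck 2, flow now 12.
No augmenting path remains; maximum flow = 12.
By max-flow min-cut, the minimum cut capacity equals the max flow.
In the residual graph, reachable from Plant: {Plant, a, f}.
Min-cut edges: Plant→City (3), a→c (2), f→City (7); capacity 3 + 2 + 7 = 12.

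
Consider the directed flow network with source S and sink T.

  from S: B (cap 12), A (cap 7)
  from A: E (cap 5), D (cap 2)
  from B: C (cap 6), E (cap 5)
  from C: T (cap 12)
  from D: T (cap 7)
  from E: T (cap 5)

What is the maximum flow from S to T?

Augment S→A→D→T: bottleneck 2, flow now 2.
Augment S→A→E→T: bottleneck 5, flow now 7.
Augment S→B→C→T: bottleneck 6, flow now 13.
No augmenting path remains; maximum flow = 13.
In the residual graph, reachable from S: {S, A, B, E}.
Min-cut edges: A→D (2), B→C (6), E→T (5); capacity 2 + 6 + 5 = 13.
This cut is saturated, so no flow can exceed 13.

13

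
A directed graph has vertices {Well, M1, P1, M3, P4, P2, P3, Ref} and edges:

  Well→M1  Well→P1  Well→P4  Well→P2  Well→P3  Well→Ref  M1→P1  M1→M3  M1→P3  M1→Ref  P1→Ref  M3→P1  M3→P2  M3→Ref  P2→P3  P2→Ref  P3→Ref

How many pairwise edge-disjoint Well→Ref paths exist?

Assign every edge capacity 1; by Menger, the answer equals the max flow.
Path Well→Ref (+1); total 1.
Path Well→M1→Ref (+1); total 2.
Path Well→P1→Ref (+1); total 3.
Path Well→P2→Ref (+1); total 4.
Path Well→P3→Ref (+1); total 5.
No residual Well→Ref path; max flow = 5.
Certifying cut of size 5: {Well→M1, Well→P1, Well→P2, Well→P3, Well→Ref}.

5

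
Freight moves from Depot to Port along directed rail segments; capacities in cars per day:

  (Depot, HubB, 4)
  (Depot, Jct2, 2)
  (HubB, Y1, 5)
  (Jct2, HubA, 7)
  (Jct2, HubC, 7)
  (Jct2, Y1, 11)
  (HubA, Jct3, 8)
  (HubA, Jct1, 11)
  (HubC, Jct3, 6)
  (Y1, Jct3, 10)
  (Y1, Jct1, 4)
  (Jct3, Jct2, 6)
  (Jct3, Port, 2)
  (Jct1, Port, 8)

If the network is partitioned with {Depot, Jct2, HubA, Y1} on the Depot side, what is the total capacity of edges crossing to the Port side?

Edges leaving {Depot, Jct2, HubA, Y1}: Depot→HubB (4), Jct2→HubC (7), HubA→Jct3 (8), HubA→Jct1 (11), Y1→Jct3 (10), Y1→Jct1 (4).
Cut capacity = 4 + 7 + 8 + 11 + 10 + 4 = 44.

44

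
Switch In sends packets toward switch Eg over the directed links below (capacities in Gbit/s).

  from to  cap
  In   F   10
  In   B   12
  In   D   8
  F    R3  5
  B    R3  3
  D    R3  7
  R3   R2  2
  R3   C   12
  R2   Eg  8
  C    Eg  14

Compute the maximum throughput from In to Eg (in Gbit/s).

14

Augment In→F→R3→R2→Eg: bottleneck 2, flow now 2.
Augment In→F→R3→C→Eg: bottleneck 3, flow now 5.
Augment In→B→R3→C→Eg: bottleneck 3, flow now 8.
Augment In→D→R3→C→Eg: bottleneck 6, flow now 14.
No augmenting path remains; maximum flow = 14.
In the residual graph, reachable from In: {In, F, B, D, R3}.
Min-cut edges: R3→R2 (2), R3→C (12); capacity 2 + 12 = 14.
This cut is saturated, so no flow can exceed 14.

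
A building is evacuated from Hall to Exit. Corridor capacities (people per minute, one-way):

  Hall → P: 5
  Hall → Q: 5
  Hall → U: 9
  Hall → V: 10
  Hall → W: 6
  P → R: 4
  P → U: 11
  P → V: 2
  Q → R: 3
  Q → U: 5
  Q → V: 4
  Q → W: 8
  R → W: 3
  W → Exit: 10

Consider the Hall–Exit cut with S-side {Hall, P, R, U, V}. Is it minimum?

No — its capacity is 14, but the minimum cut has capacity 10.

Given cut capacity: 5 + 6 + 3 = 14.
Augment Hall→W→Exit: bottleneck 6, flow now 6.
Augment Hall→Q→W→Exit: bottleneck 4, flow now 10.
No augmenting path remains; maximum flow = 10.
In the residual graph, reachable from Hall: {Hall, P, Q, R, U, V, W}.
Min-cut edges: W→Exit (10); capacity 10 = 10.
Cut capacity 14 exceeds the max flow 10, so it is not minimum.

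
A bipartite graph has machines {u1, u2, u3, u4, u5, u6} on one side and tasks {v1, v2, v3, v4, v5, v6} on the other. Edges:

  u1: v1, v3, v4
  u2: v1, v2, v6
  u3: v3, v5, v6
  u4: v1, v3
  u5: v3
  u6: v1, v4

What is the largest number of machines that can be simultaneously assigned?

Unit-capacity flow: source→left, listed edges, right→sink; max matching = max flow.
Augmenting path u1→v1 (+1); matched 1.
Augmenting path u2→v2 (+1); matched 2.
Augmenting path u3→v3 (+1); matched 3.
Augmenting path u6→v4 (+1); matched 4.
Augmenting path u4→v3→u3→v5 (+1); matched 5.
No augmenting path remains; maximum matching = 5.
König certificate: {u2, u3, v1, v3, v4} is a vertex cover of size 5 (every listed pair touches it), so no matching can be larger.

5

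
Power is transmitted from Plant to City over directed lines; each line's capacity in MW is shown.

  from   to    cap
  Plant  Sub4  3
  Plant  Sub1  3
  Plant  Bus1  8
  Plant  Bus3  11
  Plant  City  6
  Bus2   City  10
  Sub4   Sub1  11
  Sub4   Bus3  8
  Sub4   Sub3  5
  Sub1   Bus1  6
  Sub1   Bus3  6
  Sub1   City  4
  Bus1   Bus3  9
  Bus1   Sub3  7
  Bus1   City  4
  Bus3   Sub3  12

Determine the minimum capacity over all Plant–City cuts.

14

Augment Plant→City: bottleneck 6, flow now 6.
Augment Plant→Sub1→City: bottleneck 3, flow now 9.
Augment Plant→Bus1→City: bottleneck 4, flow now 13.
Augment Plant→Sub4→Sub1→City: bottleneck 1, flow now 14.
No augmenting path remains; maximum flow = 14.
By max-flow min-cut, the minimum cut capacity equals the max flow.
In the residual graph, reachable from Plant: {Plant, Sub4, Sub1, Bus1, Bus3, Sub3}.
Min-cut edges: Plant→City (6), Sub1→City (4), Bus1→City (4); capacity 6 + 4 + 4 = 14.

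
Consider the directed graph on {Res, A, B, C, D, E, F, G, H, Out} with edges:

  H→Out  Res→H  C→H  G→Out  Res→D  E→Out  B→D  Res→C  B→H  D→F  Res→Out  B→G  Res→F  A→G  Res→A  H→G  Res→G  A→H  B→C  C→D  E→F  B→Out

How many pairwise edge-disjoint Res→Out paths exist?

3

Assign every edge capacity 1; by Menger, the answer equals the max flow.
Path Res→Out (+1); total 1.
Path Res→G→Out (+1); total 2.
Path Res→H→Out (+1); total 3.
No residual Res→Out path; max flow = 3.
Certifying cut of size 3: {G→Out, H→Out, Res→Out}.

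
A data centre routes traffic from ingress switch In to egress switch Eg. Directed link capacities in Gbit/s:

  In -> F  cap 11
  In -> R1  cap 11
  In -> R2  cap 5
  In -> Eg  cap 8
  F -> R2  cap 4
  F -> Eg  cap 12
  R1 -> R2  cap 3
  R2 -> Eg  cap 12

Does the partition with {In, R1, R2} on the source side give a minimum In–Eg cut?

Given cut capacity: 11 + 8 + 12 = 31.
Augment In→Eg: bottleneck 8, flow now 8.
Augment In→F→Eg: bottleneck 11, flow now 19.
Augment In→R2→Eg: bottleneck 5, flow now 24.
Augment In→R1→R2→Eg: bottleneck 3, flow now 27.
No augmenting path remains; maximum flow = 27.
In the residual graph, reachable from In: {In, R1}.
Min-cut edges: In→F (11), In→R2 (5), In→Eg (8), R1→R2 (3); capacity 11 + 5 + 8 + 3 = 27.
Cut capacity 31 exceeds the max flow 27, so it is not minimum.

No — its capacity is 31, but the minimum cut has capacity 27.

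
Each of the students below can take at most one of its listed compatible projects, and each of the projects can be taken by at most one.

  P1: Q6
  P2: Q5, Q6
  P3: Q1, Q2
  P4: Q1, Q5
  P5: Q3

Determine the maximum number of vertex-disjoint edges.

Unit-capacity flow: source→left, listed edges, right→sink; max matching = max flow.
Augmenting path P1→Q6 (+1); matched 1.
Augmenting path P2→Q5 (+1); matched 2.
Augmenting path P3→Q1 (+1); matched 3.
Augmenting path P5→Q3 (+1); matched 4.
Augmenting path P4→Q1→P3→Q2 (+1); matched 5.
No augmenting path remains; maximum matching = 5.
König certificate: {P1, P2, P3, P4, P5} is a vertex cover of size 5 (every listed pair touches it), so no matching can be larger.

5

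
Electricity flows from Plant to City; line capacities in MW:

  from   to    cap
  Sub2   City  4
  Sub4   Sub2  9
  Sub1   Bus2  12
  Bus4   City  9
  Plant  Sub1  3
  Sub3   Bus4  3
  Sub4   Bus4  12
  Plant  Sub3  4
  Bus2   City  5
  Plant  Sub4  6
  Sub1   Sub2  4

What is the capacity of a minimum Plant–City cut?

Augment Plant→Sub3→Bus4→City: bottleneck 3, flow now 3.
Augment Plant→Sub4→Bus4→City: bottleneck 6, flow now 9.
Augment Plant→Sub1→Sub2→City: bottleneck 3, flow now 12.
No augmenting path remains; maximum flow = 12.
By max-flow min-cut, the minimum cut capacity equals the max flow.
In the residual graph, reachable from Plant: {Plant, Sub3}.
Min-cut edges: Plant→Sub4 (6), Plant→Sub1 (3), Sub3→Bus4 (3); capacity 6 + 3 + 3 = 12.

12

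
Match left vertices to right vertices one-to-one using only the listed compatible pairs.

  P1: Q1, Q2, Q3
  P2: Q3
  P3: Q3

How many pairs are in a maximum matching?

Unit-capacity flow: source→left, listed edges, right→sink; max matching = max flow.
Augmenting path P1→Q1 (+1); matched 1.
Augmenting path P2→Q3 (+1); matched 2.
No augmenting path remains; maximum matching = 2.
König certificate: {P1, Q3} is a vertex cover of size 2 (every listed pair touches it), so no matching can be larger.

2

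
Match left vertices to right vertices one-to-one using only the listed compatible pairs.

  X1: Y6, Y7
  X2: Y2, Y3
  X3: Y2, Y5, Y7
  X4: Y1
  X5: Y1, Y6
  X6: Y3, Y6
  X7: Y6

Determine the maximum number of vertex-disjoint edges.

6

Unit-capacity flow: source→left, listed edges, right→sink; max matching = max flow.
Augmenting path X1→Y6 (+1); matched 1.
Augmenting path X2→Y2 (+1); matched 2.
Augmenting path X3→Y5 (+1); matched 3.
Augmenting path X4→Y1 (+1); matched 4.
Augmenting path X6→Y3 (+1); matched 5.
Augmenting path X5→Y6→X1→Y7 (+1); matched 6.
No augmenting path remains; maximum matching = 6.
König certificate: {X1, X2, X3, X6, Y1, Y6} is a vertex cover of size 6 (every listed pair touches it), so no matching can be larger.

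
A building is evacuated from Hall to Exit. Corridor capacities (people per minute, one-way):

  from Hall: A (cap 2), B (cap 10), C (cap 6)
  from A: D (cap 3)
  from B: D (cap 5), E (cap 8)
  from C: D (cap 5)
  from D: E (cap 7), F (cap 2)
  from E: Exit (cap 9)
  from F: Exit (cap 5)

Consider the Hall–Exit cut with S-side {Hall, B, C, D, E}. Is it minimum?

Given cut capacity: 2 + 2 + 9 = 13.
Augment Hall→B→E→Exit: bottleneck 8, flow now 8.
Augment Hall→A→D→E→Exit: bottleneck 1, flow now 9.
Augment Hall→A→D→F→Exit: bottleneck 1, flow now 10.
Augment Hall→B→D→F→Exit: bottleneck 1, flow now 11.
No augmenting path remains; maximum flow = 11.
In the residual graph, reachable from Hall: {Hall, A, B, C, D, E}.
Min-cut edges: D→F (2), E→Exit (9); capacity 2 + 9 = 11.
Cut capacity 13 exceeds the max flow 11, so it is not minimum.

No — its capacity is 13, but the minimum cut has capacity 11.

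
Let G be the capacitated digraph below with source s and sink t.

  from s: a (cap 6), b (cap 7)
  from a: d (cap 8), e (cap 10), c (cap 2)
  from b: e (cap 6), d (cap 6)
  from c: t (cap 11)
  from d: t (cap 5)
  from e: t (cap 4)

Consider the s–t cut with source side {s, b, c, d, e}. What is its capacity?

Edges leaving {s, b, c, d, e}: s→a (6), c→t (11), d→t (5), e→t (4).
Cut capacity = 6 + 11 + 5 + 4 = 26.

26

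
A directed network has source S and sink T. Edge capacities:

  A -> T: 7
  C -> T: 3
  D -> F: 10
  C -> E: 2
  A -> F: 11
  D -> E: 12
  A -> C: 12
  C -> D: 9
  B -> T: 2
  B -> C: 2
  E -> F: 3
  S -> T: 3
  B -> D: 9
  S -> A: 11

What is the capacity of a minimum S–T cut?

13

Augment S→T: bottleneck 3, flow now 3.
Augment S→A→T: bottleneck 7, flow now 10.
Augment S→A→C→T: bottleneck 3, flow now 13.
No augmenting path remains; maximum flow = 13.
By max-flow min-cut, the minimum cut capacity equals the max flow.
In the residual graph, reachable from S: {S, A, C, D, E, F}.
Min-cut edges: S→T (3), A→T (7), C→T (3); capacity 3 + 7 + 3 = 13.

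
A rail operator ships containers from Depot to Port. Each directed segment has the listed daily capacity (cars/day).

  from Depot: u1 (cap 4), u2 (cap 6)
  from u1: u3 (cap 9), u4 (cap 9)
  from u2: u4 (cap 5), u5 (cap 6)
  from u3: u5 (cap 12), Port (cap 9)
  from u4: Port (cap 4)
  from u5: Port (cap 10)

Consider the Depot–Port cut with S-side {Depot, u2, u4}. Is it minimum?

Given cut capacity: 4 + 6 + 4 = 14.
Augment Depot→u1→u3→Port: bottleneck 4, flow now 4.
Augment Depot→u2→u4→Port: bottleneck 4, flow now 8.
Augment Depot→u2→u5→Port: bottleneck 2, flow now 10.
No augmenting path remains; maximum flow = 10.
In the residual graph, reachable from Depot: {Depot}.
Min-cut edges: Depot→u1 (4), Depot→u2 (6); capacity 4 + 6 = 10.
Cut capacity 14 exceeds the max flow 10, so it is not minimum.

No — its capacity is 14, but the minimum cut has capacity 10.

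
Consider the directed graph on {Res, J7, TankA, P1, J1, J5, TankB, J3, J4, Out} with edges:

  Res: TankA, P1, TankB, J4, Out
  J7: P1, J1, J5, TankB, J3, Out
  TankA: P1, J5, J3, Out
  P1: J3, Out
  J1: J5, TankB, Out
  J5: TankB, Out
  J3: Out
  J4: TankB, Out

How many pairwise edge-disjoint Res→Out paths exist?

Assign every edge capacity 1; by Menger, the answer equals the max flow.
Path Res→Out (+1); total 1.
Path Res→TankA→Out (+1); total 2.
Path Res→P1→Out (+1); total 3.
Path Res→J4→Out (+1); total 4.
No residual Res→Out path; max flow = 4.
Certifying cut of size 4: {Res→J4, Res→Out, Res→P1, Res→TankA}.

4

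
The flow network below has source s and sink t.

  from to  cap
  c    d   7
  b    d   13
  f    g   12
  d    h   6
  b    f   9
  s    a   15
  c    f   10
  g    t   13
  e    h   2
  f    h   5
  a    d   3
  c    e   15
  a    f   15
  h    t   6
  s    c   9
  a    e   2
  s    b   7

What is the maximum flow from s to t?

18

Augment s→a→d→h→t: bottleneck 3, flow now 3.
Augment s→a→e→h→t: bottleneck 2, flow now 5.
Augment s→a→f→g→t: bottleneck 10, flow now 15.
Augment s→b→d→h→t: bottleneck 1, flow now 16.
Augment s→b→f→g→t: bottleneck 2, flow now 18.
No augmenting path remains; maximum flow = 18.
In the residual graph, reachable from s: {s, a, b, c, d, e, f, h}.
Min-cut edges: f→g (12), h→t (6); capacity 12 + 6 = 18.
This cut is saturated, so no flow can exceed 18.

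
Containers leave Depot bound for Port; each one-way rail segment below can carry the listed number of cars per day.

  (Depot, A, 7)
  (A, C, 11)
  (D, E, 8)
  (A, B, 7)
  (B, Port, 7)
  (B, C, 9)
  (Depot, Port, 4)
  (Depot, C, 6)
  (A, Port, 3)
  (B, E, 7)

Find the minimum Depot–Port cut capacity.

Augment Depot→Port: bottleneck 4, flow now 4.
Augment Depot→A→Port: bottleneck 3, flow now 7.
Augment Depot→A→B→Port: bottleneck 4, flow now 11.
No augmenting path remains; maximum flow = 11.
By max-flow min-cut, the minimum cut capacity equals the max flow.
In the residual graph, reachable from Depot: {Depot, C}.
Min-cut edges: Depot→A (7), Depot→Port (4); capacity 7 + 4 = 11.

11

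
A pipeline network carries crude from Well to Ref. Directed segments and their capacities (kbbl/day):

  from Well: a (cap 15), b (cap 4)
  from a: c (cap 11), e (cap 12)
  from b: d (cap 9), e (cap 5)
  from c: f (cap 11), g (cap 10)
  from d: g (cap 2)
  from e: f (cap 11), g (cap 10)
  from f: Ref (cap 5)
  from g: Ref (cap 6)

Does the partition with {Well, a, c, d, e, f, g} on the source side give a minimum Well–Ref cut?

No — its capacity is 15, but the minimum cut has capacity 11.

Given cut capacity: 4 + 5 + 6 = 15.
Augment Well→a→c→f→Ref: bottleneck 5, flow now 5.
Augment Well→a→c→g→Ref: bottleneck 6, flow now 11.
No augmenting path remains; maximum flow = 11.
In the residual graph, reachable from Well: {Well, a, b, c, d, e, f, g}.
Min-cut edges: f→Ref (5), g→Ref (6); capacity 5 + 6 = 11.
Cut capacity 15 exceeds the max flow 11, so it is not minimum.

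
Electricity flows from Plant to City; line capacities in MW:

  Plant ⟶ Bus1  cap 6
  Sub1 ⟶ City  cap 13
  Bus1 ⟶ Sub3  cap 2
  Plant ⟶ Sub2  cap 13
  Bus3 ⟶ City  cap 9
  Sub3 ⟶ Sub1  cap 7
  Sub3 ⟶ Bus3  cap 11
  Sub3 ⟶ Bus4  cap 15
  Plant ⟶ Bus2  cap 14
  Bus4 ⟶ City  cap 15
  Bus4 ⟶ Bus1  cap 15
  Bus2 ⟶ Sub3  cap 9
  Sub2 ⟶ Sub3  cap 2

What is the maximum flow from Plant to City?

13

Augment Plant→Bus2→Sub3→Sub1→City: bottleneck 7, flow now 7.
Augment Plant→Bus2→Sub3→Bus4→City: bottleneck 2, flow now 9.
Augment Plant→Bus1→Sub3→Bus4→City: bottleneck 2, flow now 11.
Augment Plant→Sub2→Sub3→Bus4→City: bottleneck 2, flow now 13.
No augmenting path remains; maximum flow = 13.
In the residual graph, reachable from Plant: {Plant, Bus2, Bus1, Sub2}.
Min-cut edges: Bus2→Sub3 (9), Bus1→Sub3 (2), Sub2→Sub3 (2); capacity 9 + 2 + 2 = 13.
This cut is saturated, so no flow can exceed 13.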